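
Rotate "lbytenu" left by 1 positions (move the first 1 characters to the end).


Input: 'lbytenu', shift = 1
Operation: split at index 1 and swap parts
Front part s[0:1] = 'l'
Back part s[1:] = 'bytenu'
Rotated = back + front = 'bytenu' + 'l'
Result: bytenul


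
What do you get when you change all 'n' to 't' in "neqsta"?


Input string: 'neqsta'
Operation: replace 'n' with 't'
Positions of 'n': 0
After replacement: teqsta


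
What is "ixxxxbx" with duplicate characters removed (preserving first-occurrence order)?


Input: 'ixxxxbx'
Operation: keep first occurrence of each character
Scan: s[0]='i' new -> keep; s[1]='x' new -> keep; s[2]='x' seen -> skip; s[3]='x' seen -> skip; s[4]='x' seen -> skip; s[5]='b' new -> keep; s[6]='x' seen -> skip
Result: ixb


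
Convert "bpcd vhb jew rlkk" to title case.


Input string: 'bpcd vhb jew rlkk'
Operation: capitalize first letter of each word
Word transformations: 'bpcd'->'Bpcd', 'vhb'->'Vhb', 'jew'->'Jew', 'rlkk'->'Rlkk'
Result: Bpcd Vhb Jew Rlkk


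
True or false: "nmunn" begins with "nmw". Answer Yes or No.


Input string: 'nmunn'
Prefix to check: 'nmw'
First 3 characters of input: 'nmu'
Match: False
Result: No


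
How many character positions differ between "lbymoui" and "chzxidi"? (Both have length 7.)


String 1: 'lbymoui'
String 2: 'chzxidi'
Compare each position: pos 0: 'l'!='c', pos 1: 'b'!='h', pos 2: 'y'!='z', pos 3: 'm'!='x', pos 4: 'o'!='i', pos 5: 'u'!='d', pos 6: 'i'=='i'
Differing positions: 6
Hamming distance: 6


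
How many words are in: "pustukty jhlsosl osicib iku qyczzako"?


Input string: 'pustukty jhlsosl osicib iku qyczzako'
Operation: split by spaces
Words found: 'pustukty', 'jhlsosl', 'osicib', 'iku', 'qyczzako'
Word count: 5


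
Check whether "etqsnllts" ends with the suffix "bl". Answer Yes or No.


Input string: 'etqsnllts'
Suffix to check: 'bl'
Last 2 characters of input: 'ts'
Match: False
Result: No


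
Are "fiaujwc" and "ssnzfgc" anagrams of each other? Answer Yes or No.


String 1: 'fiaujwc' -> sorted: 'acfijuw'
String 2: 'ssnzfgc' -> sorted: 'cfgnssz'
Compare sorted forms: 'acfijuw' != 'cfgnssz'
Anagram: No


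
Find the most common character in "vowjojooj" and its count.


Input: 'vowjojooj'
Operation: tally each character
Counts: 'j':3, 'o':4, 'v':1, 'w':1
Maximum: 'o' appears 4 times


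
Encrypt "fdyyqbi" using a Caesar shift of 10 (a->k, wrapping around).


Input: 'fdyyqbi', shift = 10
Operation: for each letter, (position + 10) mod 26
Mapping: 'f'(5+10=15)->'p', 'd'(3+10=13)->'n', 'y'(24+10=34, 34 mod 26=8)->'i', 'y'(24+10=34, 34 mod 26=8)->'i', 'q'(16+10=26, 26 mod 26=0)->'a', 'b'(1+10=11)->'l', 'i'(8+10=18)->'s'
Result: pniials


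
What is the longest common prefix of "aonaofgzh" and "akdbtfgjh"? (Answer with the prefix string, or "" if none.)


String 1: 'aonaofgzh'
String 2: 'akdbtfgjh'
Compare position by position:
pos 0: 'a' vs 'a' match
pos 1: 'o' vs 'k' differ -> stop
Longest common prefix: "a" (length 1)


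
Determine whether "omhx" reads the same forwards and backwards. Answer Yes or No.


Input string: 'omhx'
Reversed: 'xhmo'
Compare pairs: s[0]='o' vs s[3]='x' (mismatch), s[1]='m' vs s[2]='h' (mismatch)
Palindrome: No


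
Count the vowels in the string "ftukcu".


Input string: 'ftukcu'
Operation: count vowels (a, e, i, o, u)
Scan: s[0]='f', s[1]='t', s[2]='u' (vowel), s[3]='k', s[4]='c', s[5]='u' (vowel)
Vowels found: 2
Result: 2


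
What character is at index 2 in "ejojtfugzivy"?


Input string: 'ejojtfugzivy'
Operation: get character at index 2
Index mapping: s[0]='e', s[1]='j', s[2]='o'
Result: 'o'


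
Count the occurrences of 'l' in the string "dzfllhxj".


Input string: 'dzfllhxj'
Target character: 'l'
Scan each position: s[3]='l', s[4]='l'
Matches found at indices: 3, 4
Total: 2


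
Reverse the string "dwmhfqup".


Input string: 'dwmhfqup'
Operation: reverse character order
Original order: 'd' -> 'w' -> 'm' -> 'h' -> 'f' -> 'q' -> 'u' -> 'p'
Reversed order: 'p' -> 'u' -> 'q' -> 'f' -> 'h' -> 'm' -> 'w' -> 'd'
Result: puqfhmwd


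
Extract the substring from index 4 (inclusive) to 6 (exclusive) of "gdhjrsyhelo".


Input string: 'gdhjrsyhelo'
Operation: slice [4:6]
Extract characters: s[4]='r', s[5]='s'
Result: rs


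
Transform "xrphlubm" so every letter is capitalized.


Input string: 'xrphlubm'
Operation: convert each letter to uppercase
Mapping: 'x'->'X', 'r'->'R', 'p'->'P', 'h'->'H', 'l'->'L', 'u'->'U', 'b'->'B', 'm'->'M'
Result: XRPHLUBM


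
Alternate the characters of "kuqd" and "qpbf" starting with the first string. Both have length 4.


String 1: 'kuqd'
String 2: 'qpbf'
Operation: alternate characters
Pairs: 'k'+'q', 'u'+'p', 'q'+'b', 'd'+'f'
Result: kqupqbdf


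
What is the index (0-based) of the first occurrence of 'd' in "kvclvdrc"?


Input string: 'kvclvdrc'
Target: 'd'
Scanning left to right: s[0]='k', s[1]='v', s[2]='c', s[3]='l', s[4]='v', s[5]='d'
First match at index: 5


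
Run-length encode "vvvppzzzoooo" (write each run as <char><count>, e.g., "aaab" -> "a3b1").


Input: 'vvvppzzzoooo'
Operation: identify consecutive runs
Runs: 'vvv' -> v3, 'pp' -> p2, 'zzz' -> z3, 'oooo' -> o4
Encoded: v3p2z3o4


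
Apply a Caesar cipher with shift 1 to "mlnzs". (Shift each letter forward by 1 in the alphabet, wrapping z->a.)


Input: 'mlnzs', shift = 1
Operation: for each letter, (position + 1) mod 26
Mapping: 'm'(12+1=13)->'n', 'l'(11+1=12)->'m', 'n'(13+1=14)->'o', 'z'(25+1=26, 26 mod 26=0)->'a', 's'(18+1=19)->'t'
Result: nmoat


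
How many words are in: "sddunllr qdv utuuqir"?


Input string: 'sddunllr qdv utuuqir'
Operation: split by spaces
Words found: 'sddunllr', 'qdv', 'utuuqir'
Word count: 3


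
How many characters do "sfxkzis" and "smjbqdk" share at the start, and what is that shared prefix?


String 1: 'sfxkzis'
String 2: 'smjbqdk'
Compare position by position:
pos 0: 's' vs 's' match
pos 1: 'f' vs 'm' differ -> stop
Longest common prefix: "s" (length 1)


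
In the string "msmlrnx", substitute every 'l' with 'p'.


Input string: 'msmlrnx'
Operation: replace 'l' with 'p'
Positions of 'l': 3
After replacement: msmprnx


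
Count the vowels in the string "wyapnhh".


Input string: 'wyapnhh'
Operation: count vowels (a, e, i, o, u)
Scan: s[0]='w', s[1]='y', s[2]='a' (vowel), s[3]='p', s[4]='n', s[5]='h', s[6]='h'
Vowels found: 1
Result: 1


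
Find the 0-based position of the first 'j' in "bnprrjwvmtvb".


Input string: 'bnprrjwvmtvb'
Target: 'j'
Scanning left to right: s[0]='b', s[1]='n', s[2]='p', s[3]='r', s[4]='r', s[5]='j'
First match at index: 5


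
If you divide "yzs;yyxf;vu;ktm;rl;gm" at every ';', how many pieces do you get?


Input string: 'yzs;yyxf;vu;ktm;rl;gm'
Delimiter: ';'
Split result: 'yzs', 'yyxf', 'vu', 'ktm', 'rl', 'gm'
Number of parts: 6


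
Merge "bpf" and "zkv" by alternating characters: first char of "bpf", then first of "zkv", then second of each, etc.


String 1: 'bpf'
String 2: 'zkv'
Operation: alternate characters
Pairs: 'b'+'z', 'p'+'k', 'f'+'v'
Result: bzpkfv


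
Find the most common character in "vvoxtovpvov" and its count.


Input: 'vvoxtovpvov'
Operation: tally each character
Counts: 'o':3, 'p':1, 't':1, 'v':5, 'x':1
Maximum: 'v' appears 5 times


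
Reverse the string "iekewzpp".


Input string: 'iekewzpp'
Operation: reverse character order
Original order: 'i' -> 'e' -> 'k' -> 'e' -> 'w' -> 'z' -> 'p' -> 'p'
Reversed order: 'p' -> 'p' -> 'z' -> 'w' -> 'e' -> 'k' -> 'e' -> 'i'
Result: ppzwekei


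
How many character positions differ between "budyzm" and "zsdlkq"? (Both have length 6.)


String 1: 'budyzm'
String 2: 'zsdlkq'
Compare each position: pos 0: 'b'!='z', pos 1: 'u'!='s', pos 2: 'd'=='d', pos 3: 'y'!='l', pos 4: 'z'!='k', pos 5: 'm'!='q'
Differing positions: 5
Hamming distance: 5


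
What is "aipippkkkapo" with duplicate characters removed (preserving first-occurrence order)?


Input: 'aipippkkkapo'
Operation: keep first occurrence of each character
Scan: s[0]='a' new -> keep; s[1]='i' new -> keep; s[2]='p' new -> keep; s[3]='i' seen -> skip; s[4]='p' seen -> skip; s[5]='p' seen -> skip; s[6]='k' new -> keep; s[7]='k' seen -> skip; s[8]='k' seen -> skip; s[9]='a' seen -> skip; s[10]='p' seen -> skip; s[11]='o' new -> keep
Result: aipko


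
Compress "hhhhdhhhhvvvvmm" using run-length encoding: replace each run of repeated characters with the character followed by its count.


Input: 'hhhhdhhhhvvvvmm'
Operation: identify consecutive runs
Runs: 'hhhh' -> h4, 'd' -> d1, 'hhhh' -> h4, 'vvvv' -> v4, 'mm' -> m2
Encoded: h4d1h4v4m2


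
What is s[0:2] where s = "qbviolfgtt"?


Input string: 'qbviolfgtt'
Operation: slice [0:2]
Extract characters: s[0]='q', s[1]='b'
Result: qb


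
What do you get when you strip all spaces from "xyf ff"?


Input string: 'xyf ff'
Operation: remove all spaces
Words: 'xyf', 'ff'
Join without spaces: xyfff


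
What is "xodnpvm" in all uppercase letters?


Input string: 'xodnpvm'
Operation: convert each letter to uppercase
Mapping: 'x'->'X', 'o'->'O', 'd'->'D', 'n'->'N', 'p'->'P', 'v'->'V', 'm'->'M'
Result: XODNPVM


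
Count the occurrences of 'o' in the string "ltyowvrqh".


Input string: 'ltyowvrqh'
Target character: 'o'
Scan each position: s[3]='o'
Matches found at indices: 3
Total: 1


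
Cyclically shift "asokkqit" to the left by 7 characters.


Input: 'asokkqit', shift = 7
Operation: split at index 7 and swap parts
Front part s[0:7] = 'asokkqi'
Back part s[7:] = 't'
Rotated = back + front = 't' + 'asokkqi'
Result: tasokkqi


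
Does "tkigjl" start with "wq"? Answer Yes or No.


Input string: 'tkigjl'
Prefix to check: 'wq'
First 2 characters of input: 'tk'
Match: False
Result: No


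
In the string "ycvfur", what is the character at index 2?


Input string: 'ycvfur'
Operation: get character at index 2
Index mapping: s[0]='y', s[1]='c', s[2]='v'
Result: 'v'


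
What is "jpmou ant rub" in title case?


Input string: 'jpmou ant rub'
Operation: capitalize first letter of each word
Word transformations: 'jpmou'->'Jpmou', 'ant'->'Ant', 'rub'->'Rub'
Result: Jpmou Ant Rub


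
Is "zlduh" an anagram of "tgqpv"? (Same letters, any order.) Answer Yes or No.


String 1: 'tgqpv' -> sorted: 'gpqtv'
String 2: 'zlduh' -> sorted: 'dhluz'
Compare sorted forms: 'gpqtv' != 'dhluz'
Anagram: No


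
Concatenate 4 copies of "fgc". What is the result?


Input string: 'fgc'
Operation: repeat 4 times
Concatenation: 'fgc' + 'fgc' + 'fgc' + 'fgc'
Result: fgcfgcfgcfgc


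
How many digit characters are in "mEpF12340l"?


Input string: 'mEpF12340l'
Operation: count digit characters (0-9)
Scan: 'm', 'E', 'p', 'F', '1'(digit), '2'(digit), '3'(digit), '4'(digit), '0'(digit), 'l'
Digits found: 5
Result: 5


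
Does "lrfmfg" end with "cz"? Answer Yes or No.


Input string: 'lrfmfg'
Suffix to check: 'cz'
Last 2 characters of input: 'fg'
Match: False
Result: No


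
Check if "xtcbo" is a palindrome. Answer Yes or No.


Input string: 'xtcbo'
Reversed: 'obctx'
Compare pairs: s[0]='x' vs s[4]='o' (mismatch), s[1]='t' vs s[3]='b' (mismatch)
Palindrome: No


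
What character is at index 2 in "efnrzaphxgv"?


Input string: 'efnrzaphxgv'
Operation: get character at index 2
Index mapping: s[0]='e', s[1]='f', s[2]='n'
Result: 'n'


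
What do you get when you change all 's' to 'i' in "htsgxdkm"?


Input string: 'htsgxdkm'
Operation: replace 's' with 'i'
Positions of 's': 2
After replacement: htigxdkm


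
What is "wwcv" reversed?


Input string: 'wwcv'
Operation: reverse character order
Original order: 'w' -> 'w' -> 'c' -> 'v'
Reversed order: 'v' -> 'c' -> 'w' -> 'w'
Result: vcww


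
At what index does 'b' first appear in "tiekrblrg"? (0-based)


Input string: 'tiekrblrg'
Target: 'b'
Scanning left to right: s[0]='t', s[1]='i', s[2]='e', s[3]='k', s[4]='r', s[5]='b'
First match at index: 5


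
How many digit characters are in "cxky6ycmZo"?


Input string: 'cxky6ycmZo'
Operation: count digit characters (0-9)
Scan: 'c', 'x', 'k', 'y', '6'(digit), 'y', 'c', 'm', 'Z', 'o'
Digits found: 1
Result: 1


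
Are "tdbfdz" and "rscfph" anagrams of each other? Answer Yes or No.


String 1: 'tdbfdz' -> sorted: 'bddftz'
String 2: 'rscfph' -> sorted: 'cfhprs'
Compare sorted forms: 'bddftz' != 'cfhprs'
Anagram: No


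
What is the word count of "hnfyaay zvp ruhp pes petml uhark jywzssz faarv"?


Input string: 'hnfyaay zvp ruhp pes petml uhark jywzssz faarv'
Operation: split by spaces
Words found: 'hnfyaay', 'zvp', 'ruhp', 'pes', 'petml', 'uhark', 'jywzssz', 'faarv'
Word count: 8


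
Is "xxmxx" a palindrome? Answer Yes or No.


Input string: 'xxmxx'
Reversed: 'xxmxx'
Compare pairs: s[0]='x' vs s[4]='x' (match), s[1]='x' vs s[3]='x' (match)
Palindrome: Yes


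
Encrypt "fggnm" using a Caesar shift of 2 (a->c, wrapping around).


Input: 'fggnm', shift = 2
Operation: for each letter, (position + 2) mod 26
Mapping: 'f'(5+2=7)->'h', 'g'(6+2=8)->'i', 'g'(6+2=8)->'i', 'n'(13+2=15)->'p', 'm'(12+2=14)->'o'
Result: hiipo


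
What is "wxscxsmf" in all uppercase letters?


Input string: 'wxscxsmf'
Operation: convert each letter to uppercase
Mapping: 'w'->'W', 'x'->'X', 's'->'S', 'c'->'C', 'x'->'X', 's'->'S', 'm'->'M', 'f'->'F'
Result: WXSCXSMF


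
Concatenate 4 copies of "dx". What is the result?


Input string: 'dx'
Operation: repeat 4 times
Concatenation: 'dx' + 'dx' + 'dx' + 'dx'
Result: dxdxdxdx


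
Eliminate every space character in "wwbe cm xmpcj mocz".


Input string: 'wwbe cm xmpcj mocz'
Operation: remove all spaces
Words: 'wwbe', 'cm', 'xmpcj', 'mocz'
Join without spaces: wwbecmxmpcjmocz


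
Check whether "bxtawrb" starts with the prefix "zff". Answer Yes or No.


Input string: 'bxtawrb'
Prefix to check: 'zff'
First 3 characters of input: 'bxt'
Match: False
Result: No


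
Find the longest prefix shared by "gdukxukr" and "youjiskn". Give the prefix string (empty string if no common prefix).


String 1: 'gdukxukr'
String 2: 'youjiskn'
Compare position by position:
pos 0: 'g' vs 'y' differ -> stop
Longest common prefix: "" (length 0)


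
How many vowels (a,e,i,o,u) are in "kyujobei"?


Input string: 'kyujobei'
Operation: count vowels (a, e, i, o, u)
Scan: s[0]='k', s[1]='y', s[2]='u' (vowel), s[3]='j', s[4]='o' (vowel), s[5]='b', s[6]='e' (vowel), s[7]='i' (vowel)
Vowels found: 4
Result: 4


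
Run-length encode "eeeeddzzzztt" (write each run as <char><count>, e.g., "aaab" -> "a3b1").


Input: 'eeeeddzzzztt'
Operation: identify consecutive runs
Runs: 'eeee' -> e4, 'dd' -> d2, 'zzzz' -> z4, 'tt' -> t2
Encoded: e4d2z4t2


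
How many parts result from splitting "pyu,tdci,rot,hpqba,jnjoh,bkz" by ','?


Input string: 'pyu,tdci,rot,hpqba,jnjoh,bkz'
Delimiter: ','
Split result: 'pyu', 'tdci', 'rot', 'hpqba', 'jnjoh', 'bkz'
Number of parts: 6


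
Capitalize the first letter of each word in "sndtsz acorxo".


Input string: 'sndtsz acorxo'
Operation: capitalize first letter of each word
Word transformations: 'sndtsz'->'Sndtsz', 'acorxo'->'Acorxo'
Result: Sndtsz Acorxo


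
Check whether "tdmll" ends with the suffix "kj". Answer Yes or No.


Input string: 'tdmll'
Suffix to check: 'kj'
Last 2 characters of input: 'll'
Match: False
Result: No


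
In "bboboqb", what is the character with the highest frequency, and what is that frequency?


Input: 'bboboqb'
Operation: tally each character
Counts: 'b':4, 'o':2, 'q':1
Maximum: 'b' appears 4 times


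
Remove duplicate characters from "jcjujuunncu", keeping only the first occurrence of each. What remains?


Input: 'jcjujuunncu'
Operation: keep first occurrence of each character
Scan: s[0]='j' new -> keep; s[1]='c' new -> keep; s[2]='j' seen -> skip; s[3]='u' new -> keep; s[4]='j' seen -> skip; s[5]='u' seen -> skip; s[6]='u' seen -> skip; s[7]='n' new -> keep; s[8]='n' seen -> skip; s[9]='c' seen -> skip; s[10]='u' seen -> skip
Result: jcun


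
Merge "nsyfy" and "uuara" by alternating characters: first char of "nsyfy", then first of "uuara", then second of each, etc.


String 1: 'nsyfy'
String 2: 'uuara'
Operation: alternate characters
Pairs: 'n'+'u', 's'+'u', 'y'+'a', 'f'+'r', 'y'+'a'
Result: nusuyafrya


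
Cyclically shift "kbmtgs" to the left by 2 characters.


Input: 'kbmtgs', shift = 2
Operation: split at index 2 and swap parts
Front part s[0:2] = 'kb'
Back part s[2:] = 'mtgs'
Rotated = back + front = 'mtgs' + 'kb'
Result: mtgskb


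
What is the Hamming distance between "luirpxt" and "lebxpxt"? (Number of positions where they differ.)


String 1: 'luirpxt'
String 2: 'lebxpxt'
Compare each position: pos 0: 'l'=='l', pos 1: 'u'!='e', pos 2: 'i'!='b', pos 3: 'r'!='x', pos 4: 'p'=='p', pos 5: 'x'=='x', pos 6: 't'=='t'
Differing positions: 3
Hamming distance: 3


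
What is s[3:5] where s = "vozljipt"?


Input string: 'vozljipt'
Operation: slice [3:5]
Extract characters: s[3]='l', s[4]='j'
Result: lj


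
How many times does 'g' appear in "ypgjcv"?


Input string: 'ypgjcv'
Target character: 'g'
Scan each position: s[2]='g'
Matches found at indices: 2
Total: 1


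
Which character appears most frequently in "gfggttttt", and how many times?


Input: 'gfggttttt'
Operation: tally each character
Counts: 'f':1, 'g':3, 't':5
Maximum: 't' appears 5 times


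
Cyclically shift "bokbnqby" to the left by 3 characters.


Input: 'bokbnqby', shift = 3
Operation: split at index 3 and swap parts
Front part s[0:3] = 'bok'
Back part s[3:] = 'bnqby'
Rotated = back + front = 'bnqby' + 'bok'
Result: bnqbybok


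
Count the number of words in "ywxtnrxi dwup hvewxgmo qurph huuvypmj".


Input string: 'ywxtnrxi dwup hvewxgmo qurph huuvypmj'
Operation: split by spaces
Words found: 'ywxtnrxi', 'dwup', 'hvewxgmo', 'qurph', 'huuvypmj'
Word count: 5


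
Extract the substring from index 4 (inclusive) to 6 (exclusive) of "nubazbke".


Input string: 'nubazbke'
Operation: slice [4:6]
Extract characters: s[4]='z', s[5]='b'
Result: zb


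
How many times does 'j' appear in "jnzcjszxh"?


Input string: 'jnzcjszxh'
Target character: 'j'
Scan each position: s[0]='j', s[4]='j'
Matches found at indices: 0, 4
Total: 2


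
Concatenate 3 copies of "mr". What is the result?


Input string: 'mr'
Operation: repeat 3 times
Concatenation: 'mr' + 'mr' + 'mr'
Result: mrmrmr


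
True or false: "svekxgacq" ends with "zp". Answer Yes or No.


Input string: 'svekxgacq'
Suffix to check: 'zp'
Last 2 characters of input: 'cq'
Match: False
Result: No


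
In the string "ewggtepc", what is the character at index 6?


Input string: 'ewggtepc'
Operation: get character at index 6
Index mapping: s[0]='e', s[1]='w', s[2]='g', s[3]='g', s[4]='t', s[5]='e', s[6]='p'
Result: 'p'


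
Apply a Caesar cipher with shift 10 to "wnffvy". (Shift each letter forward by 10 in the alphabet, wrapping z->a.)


Input: 'wnffvy', shift = 10
Operation: for each letter, (position + 10) mod 26
Mapping: 'w'(22+10=32, 32 mod 26=6)->'g', 'n'(13+10=23)->'x', 'f'(5+10=15)->'p', 'f'(5+10=15)->'p', 'v'(21+10=31, 31 mod 26=5)->'f', 'y'(24+10=34, 34 mod 26=8)->'i'
Result: gxppfi


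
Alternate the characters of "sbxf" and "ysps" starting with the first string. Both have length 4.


String 1: 'sbxf'
String 2: 'ysps'
Operation: alternate characters
Pairs: 's'+'y', 'b'+'s', 'x'+'p', 'f'+'s'
Result: sybsxpfs


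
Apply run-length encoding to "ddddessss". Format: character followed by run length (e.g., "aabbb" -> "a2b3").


Input: 'ddddessss'
Operation: identify consecutive runs
Runs: 'dddd' -> d4, 'e' -> e1, 'ssss' -> s4
Encoded: d4e1s4


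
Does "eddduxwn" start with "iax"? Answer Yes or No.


Input string: 'eddduxwn'
Prefix to check: 'iax'
First 3 characters of input: 'edd'
Match: False
Result: No


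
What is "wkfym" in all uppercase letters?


Input string: 'wkfym'
Operation: convert each letter to uppercase
Mapping: 'w'->'W', 'k'->'K', 'f'->'F', 'y'->'Y', 'm'->'M'
Result: WKFYM


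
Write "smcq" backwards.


Input string: 'smcq'
Operation: reverse character order
Original order: 's' -> 'm' -> 'c' -> 'q'
Reversed order: 'q' -> 'c' -> 'm' -> 's'
Result: qcms


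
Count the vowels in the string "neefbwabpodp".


Input string: 'neefbwabpodp'
Operation: count vowels (a, e, i, o, u)
Scan: s[0]='n', s[1]='e' (vowel), s[2]='e' (vowel), s[3]='f', s[4]='b', s[5]='w', s[6]='a' (vowel), s[7]='b', s[8]='p', s[9]='o' (vowel), s[10]='d', s[11]='p'
Vowels found: 4
Result: 4


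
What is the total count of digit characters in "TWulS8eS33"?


Input string: 'TWulS8eS33'
Operation: count digit characters (0-9)
Scan: 'T', 'W', 'u', 'l', 'S', '8'(digit), 'e', 'S', '3'(digit), '3'(digit)
Digits found: 3
Result: 3


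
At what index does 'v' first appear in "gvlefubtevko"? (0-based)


Input string: 'gvlefubtevko'
Target: 'v'
Scanning left to right: s[0]='g', s[1]='v'
First match at index: 1


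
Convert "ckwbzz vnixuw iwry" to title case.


Input string: 'ckwbzz vnixuw iwry'
Operation: capitalize first letter of each word
Word transformations: 'ckwbzz'->'Ckwbzz', 'vnixuw'->'Vnixuw', 'iwry'->'Iwry'
Result: Ckwbzz Vnixuw Iwry


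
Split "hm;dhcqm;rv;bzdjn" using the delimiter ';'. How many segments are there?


Input string: 'hm;dhcqm;rv;bzdjn'
Delimiter: ';'
Split result: 'hm', 'dhcqm', 'rv', 'bzdjn'
Number of parts: 4


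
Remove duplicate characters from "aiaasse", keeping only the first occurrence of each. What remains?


Input: 'aiaasse'
Operation: keep first occurrence of each character
Scan: s[0]='a' new -> keep; s[1]='i' new -> keep; s[2]='a' seen -> skip; s[3]='a' seen -> skip; s[4]='s' new -> keep; s[5]='s' seen -> skip; s[6]='e' new -> keep
Result: aise


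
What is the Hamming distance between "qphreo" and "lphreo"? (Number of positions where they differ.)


String 1: 'qphreo'
String 2: 'lphreo'
Compare each position: pos 0: 'q'!='l', pos 1: 'p'=='p', pos 2: 'h'=='h', pos 3: 'r'=='r', pos 4: 'e'=='e', pos 5: 'o'=='o'
Differing positions: 1
Hamming distance: 1


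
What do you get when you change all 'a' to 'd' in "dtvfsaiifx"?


Input string: 'dtvfsaiifx'
Operation: replace 'a' with 'd'
Positions of 'a': 5
After replacement: dtvfsdiifx


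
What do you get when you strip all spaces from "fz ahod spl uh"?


Input string: 'fz ahod spl uh'
Operation: remove all spaces
Words: 'fz', 'ahod', 'spl', 'uh'
Join without spaces: fzahodspluh


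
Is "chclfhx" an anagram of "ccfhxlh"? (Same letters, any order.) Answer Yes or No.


String 1: 'ccfhxlh' -> sorted: 'ccfhhlx'
String 2: 'chclfhx' -> sorted: 'ccfhhlx'
Compare sorted forms: 'ccfhhlx' == 'ccfhhlx'
Anagram: Yes


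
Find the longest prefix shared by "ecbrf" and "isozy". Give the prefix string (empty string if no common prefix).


String 1: 'ecbrf'
String 2: 'isozy'
Compare position by position:
pos 0: 'e' vs 'i' differ -> stop
Longest common prefix: "" (length 0)


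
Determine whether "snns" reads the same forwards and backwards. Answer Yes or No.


Input string: 'snns'
Reversed: 'snns'
Compare pairs: s[0]='s' vs s[3]='s' (match), s[1]='n' vs s[2]='n' (match)
Palindrome: Yes


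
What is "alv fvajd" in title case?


Input string: 'alv fvajd'
Operation: capitalize first letter of each word
Word transformations: 'alv'->'Alv', 'fvajd'->'Fvajd'
Result: Alv Fvajd


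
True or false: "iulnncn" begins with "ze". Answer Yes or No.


Input string: 'iulnncn'
Prefix to check: 'ze'
First 2 characters of input: 'iu'
Match: False
Result: No


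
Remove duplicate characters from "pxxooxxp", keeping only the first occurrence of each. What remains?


Input: 'pxxooxxp'
Operation: keep first occurrence of each character
Scan: s[0]='p' new -> keep; s[1]='x' new -> keep; s[2]='x' seen -> skip; s[3]='o' new -> keep; s[4]='o' seen -> skip; s[5]='x' seen -> skip; s[6]='x' seen -> skip; s[7]='p' seen -> skip
Result: pxo


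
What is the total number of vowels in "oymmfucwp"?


Input string: 'oymmfucwp'
Operation: count vowels (a, e, i, o, u)
Scan: s[0]='o' (vowel), s[1]='y', s[2]='m', s[3]='m', s[4]='f', s[5]='u' (vowel), s[6]='c', s[7]='w', s[8]='p'
Vowels found: 2
Result: 2


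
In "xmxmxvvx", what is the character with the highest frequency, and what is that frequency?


Input: 'xmxmxvvx'
Operation: tally each character
Counts: 'm':2, 'v':2, 'x':4
Maximum: 'x' appears 4 times


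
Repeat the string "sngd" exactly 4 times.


Input string: 'sngd'
Operation: repeat 4 times
Concatenation: 'sngd' + 'sngd' + 'sngd' + 'sngd'
Result: sngdsngdsngdsngd


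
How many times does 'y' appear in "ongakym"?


Input string: 'ongakym'
Target character: 'y'
Scan each position: s[5]='y'
Matches found at indices: 5
Total: 1


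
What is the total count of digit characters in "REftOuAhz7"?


Input string: 'REftOuAhz7'
Operation: count digit characters (0-9)
Scan: 'R', 'E', 'f', 't', 'O', 'u', 'A', 'h', 'z', '7'(digit)
Digits found: 1
Result: 1


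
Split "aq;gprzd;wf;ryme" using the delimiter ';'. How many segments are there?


Input string: 'aq;gprzd;wf;ryme'
Delimiter: ';'
Split result: 'aq', 'gprzd', 'wf', 'ryme'
Number of parts: 4


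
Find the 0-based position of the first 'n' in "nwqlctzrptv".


Input string: 'nwqlctzrptv'
Target: 'n'
Scanning left to right: s[0]='n'
First match at index: 0


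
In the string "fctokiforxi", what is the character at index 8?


Input string: 'fctokiforxi'
Operation: get character at index 8
Index mapping: s[0]='f', s[1]='c', s[2]='t', s[3]='o', s[4]='k', s[5]='i', s[6]='f', s[7]='o', s[8]='r'
Result: 'r'


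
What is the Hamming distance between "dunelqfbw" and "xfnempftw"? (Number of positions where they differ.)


String 1: 'dunelqfbw'
String 2: 'xfnempftw'
Compare each position: pos 0: 'd'!='x', pos 1: 'u'!='f', pos 2: 'n'=='n', pos 3: 'e'=='e', pos 4: 'l'!='m', pos 5: 'q'!='p', pos 6: 'f'=='f', pos 7: 'b'!='t', pos 8: 'w'=='w'
Differing positions: 5
Hamming distance: 5


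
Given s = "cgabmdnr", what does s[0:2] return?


Input string: 'cgabmdnr'
Operation: slice [0:2]
Extract characters: s[0]='c', s[1]='g'
Result: cg


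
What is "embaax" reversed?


Input string: 'embaax'
Operation: reverse character order
Original order: 'e' -> 'm' -> 'b' -> 'a' -> 'a' -> 'x'
Reversed order: 'x' -> 'a' -> 'a' -> 'b' -> 'm' -> 'e'
Result: xaabme


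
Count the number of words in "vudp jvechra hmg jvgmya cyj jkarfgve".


Input string: 'vudp jvechra hmg jvgmya cyj jkarfgve'
Operation: split by spaces
Words found: 'vudp', 'jvechra', 'hmg', 'jvgmya', 'cyj', 'jkarfgve'
Word count: 6


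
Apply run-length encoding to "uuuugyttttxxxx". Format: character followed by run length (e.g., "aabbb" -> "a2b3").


Input: 'uuuugyttttxxxx'
Operation: identify consecutive runs
Runs: 'uuuu' -> u4, 'g' -> g1, 'y' -> y1, 'tttt' -> t4, 'xxxx' -> x4
Encoded: u4g1y1t4x4


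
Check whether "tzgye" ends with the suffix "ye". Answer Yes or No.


Input string: 'tzgye'
Suffix to check: 'ye'
Last 2 characters of input: 'ye'
Match: True
Result: Yes


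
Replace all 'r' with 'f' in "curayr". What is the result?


Input string: 'curayr'
Operation: replace 'r' with 'f'
Positions of 'r': 2, 5
After replacement: cufayf


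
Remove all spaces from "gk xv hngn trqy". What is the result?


Input string: 'gk xv hngn trqy'
Operation: remove all spaces
Words: 'gk', 'xv', 'hngn', 'trqy'
Join without spaces: gkxvhngntrqy


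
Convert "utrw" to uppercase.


Input string: 'utrw'
Operation: convert each letter to uppercase
Mapping: 'u'->'U', 't'->'T', 'r'->'R', 'w'->'W'
Result: UTRW


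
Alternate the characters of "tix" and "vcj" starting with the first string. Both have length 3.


String 1: 'tix'
String 2: 'vcj'
Operation: alternate characters
Pairs: 't'+'v', 'i'+'c', 'x'+'j'
Result: tvicxj


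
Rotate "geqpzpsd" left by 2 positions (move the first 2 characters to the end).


Input: 'geqpzpsd', shift = 2
Operation: split at index 2 and swap parts
Front part s[0:2] = 'ge'
Back part s[2:] = 'qpzpsd'
Rotated = back + front = 'qpzpsd' + 'ge'
Result: qpzpsdge


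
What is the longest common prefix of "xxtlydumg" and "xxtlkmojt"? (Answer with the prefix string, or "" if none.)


String 1: 'xxtlydumg'
String 2: 'xxtlkmojt'
Compare position by position:
pos 0: 'x' vs 'x' match
pos 1: 'x' vs 'x' match
pos 2: 't' vs 't' match
pos 3: 'l' vs 'l' match
pos 4: 'y' vs 'k' differ -> stop
Longest common prefix: "xxtl" (length 4)


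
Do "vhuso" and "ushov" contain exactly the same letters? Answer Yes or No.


String 1: 'vhuso' -> sorted: 'hosuv'
String 2: 'ushov' -> sorted: 'hosuv'
Compare sorted forms: 'hosuv' == 'hosuv'
Anagram: Yes


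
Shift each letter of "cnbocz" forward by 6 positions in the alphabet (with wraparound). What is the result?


Input: 'cnbocz', shift = 6
Operation: for each letter, (position + 6) mod 26
Mapping: 'c'(2+6=8)->'i', 'n'(13+6=19)->'t', 'b'(1+6=7)->'h', 'o'(14+6=20)->'u', 'c'(2+6=8)->'i', 'z'(25+6=31, 31 mod 26=5)->'f'
Result: ithuif


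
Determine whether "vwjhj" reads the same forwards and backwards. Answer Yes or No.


Input string: 'vwjhj'
Reversed: 'jhjwv'
Compare pairs: s[0]='v' vs s[4]='j' (mismatch), s[1]='w' vs s[3]='h' (mismatch)
Palindrome: No


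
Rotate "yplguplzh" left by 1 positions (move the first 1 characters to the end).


Input: 'yplguplzh', shift = 1
Operation: split at index 1 and swap parts
Front part s[0:1] = 'y'
Back part s[1:] = 'plguplzh'
Rotated = back + front = 'plguplzh' + 'y'
Result: plguplzhy


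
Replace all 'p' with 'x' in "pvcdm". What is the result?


Input string: 'pvcdm'
Operation: replace 'p' with 'x'
Positions of 'p': 0
After replacement: xvcdm


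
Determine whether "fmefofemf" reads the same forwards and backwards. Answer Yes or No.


Input string: 'fmefofemf'
Reversed: 'fmefofemf'
Compare pairs: s[0]='f' vs s[8]='f' (match), s[1]='m' vs s[7]='m' (match), s[2]='e' vs s[6]='e' (match), s[3]='f' vs s[5]='f' (match)
Palindrome: Yes


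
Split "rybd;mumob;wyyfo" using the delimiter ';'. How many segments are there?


Input string: 'rybd;mumob;wyyfo'
Delimiter: ';'
Split result: 'rybd', 'mumob', 'wyyfo'
Number of parts: 3


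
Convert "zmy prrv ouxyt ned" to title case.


Input string: 'zmy prrv ouxyt ned'
Operation: capitalize first letter of each word
Word transformations: 'zmy'->'Zmy', 'prrv'->'Prrv', 'ouxyt'->'Ouxyt', 'ned'->'Ned'
Result: Zmy Prrv Ouxyt Ned


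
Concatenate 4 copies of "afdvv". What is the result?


Input string: 'afdvv'
Operation: repeat 4 times
Concatenation: 'afdvv' + 'afdvv' + 'afdvv' + 'afdvv'
Result: afdvvafdvvafdvvafdvv


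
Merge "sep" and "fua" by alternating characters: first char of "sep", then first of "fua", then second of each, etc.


String 1: 'sep'
String 2: 'fua'
Operation: alternate characters
Pairs: 's'+'f', 'e'+'u', 'p'+'a'
Result: sfeupa


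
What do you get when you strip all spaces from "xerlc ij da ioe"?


Input string: 'xerlc ij da ioe'
Operation: remove all spaces
Words: 'xerlc', 'ij', 'da', 'ioe'
Join without spaces: xerlcijdaioe


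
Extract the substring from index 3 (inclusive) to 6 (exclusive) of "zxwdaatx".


Input string: 'zxwdaatx'
Operation: slice [3:6]
Extract characters: s[3]='d', s[4]='a', s[5]='a'
Result: daa


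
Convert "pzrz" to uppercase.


Input string: 'pzrz'
Operation: convert each letter to uppercase
Mapping: 'p'->'P', 'z'->'Z', 'r'->'R', 'z'->'Z'
Result: PZRZ


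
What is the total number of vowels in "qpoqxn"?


Input string: 'qpoqxn'
Operation: count vowels (a, e, i, o, u)
Scan: s[0]='q', s[1]='p', s[2]='o' (vowel), s[3]='q', s[4]='x', s[5]='n'
Vowels found: 1
Result: 1


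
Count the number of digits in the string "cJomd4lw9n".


Input string: 'cJomd4lw9n'
Operation: count digit characters (0-9)
Scan: 'c', 'J', 'o', 'm', 'd', '4'(digit), 'l', 'w', '9'(digit), 'n'
Digits found: 2
Result: 2


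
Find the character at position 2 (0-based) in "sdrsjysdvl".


Input string: 'sdrsjysdvl'
Operation: get character at index 2
Index mapping: s[0]='s', s[1]='d', s[2]='r'
Result: 'r'


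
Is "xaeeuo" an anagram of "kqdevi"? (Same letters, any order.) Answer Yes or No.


String 1: 'kqdevi' -> sorted: 'deikqv'
String 2: 'xaeeuo' -> sorted: 'aeeoux'
Compare sorted forms: 'deikqv' != 'aeeoux'
Anagram: No


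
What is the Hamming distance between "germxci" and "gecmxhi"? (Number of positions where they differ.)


String 1: 'germxci'
String 2: 'gecmxhi'
Compare each position: pos 0: 'g'=='g', pos 1: 'e'=='e', pos 2: 'r'!='c', pos 3: 'm'=='m', pos 4: 'x'=='x', pos 5: 'c'!='h', pos 6: 'i'=='i'
Differing positions: 2
Hamming distance: 2


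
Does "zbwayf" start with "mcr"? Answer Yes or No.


Input string: 'zbwayf'
Prefix to check: 'mcr'
First 3 characters of input: 'zbw'
Match: False
Result: No


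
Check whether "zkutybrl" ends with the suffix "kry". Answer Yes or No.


Input string: 'zkutybrl'
Suffix to check: 'kry'
Last 3 characters of input: 'brl'
Match: False
Result: No


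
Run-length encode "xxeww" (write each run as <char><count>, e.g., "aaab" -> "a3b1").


Input: 'xxeww'
Operation: identify consecutive runs
Runs: 'xx' -> x2, 'e' -> e1, 'ww' -> w2
Encoded: x2e1w2


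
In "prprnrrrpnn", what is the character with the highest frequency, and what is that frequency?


Input: 'prprnrrrpnn'
Operation: tally each character
Counts: 'n':3, 'p':3, 'r':5
Maximum: 'r' appears 5 times


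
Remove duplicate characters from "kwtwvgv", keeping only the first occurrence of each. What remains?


Input: 'kwtwvgv'
Operation: keep first occurrence of each character
Scan: s[0]='k' new -> keep; s[1]='w' new -> keep; s[2]='t' new -> keep; s[3]='w' seen -> skip; s[4]='v' new -> keep; s[5]='g' new -> keep; s[6]='v' seen -> skip
Result: kwtvg


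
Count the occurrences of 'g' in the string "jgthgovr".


Input string: 'jgthgovr'
Target character: 'g'
Scan each position: s[1]='g', s[4]='g'
Matches found at indices: 1, 4
Total: 2


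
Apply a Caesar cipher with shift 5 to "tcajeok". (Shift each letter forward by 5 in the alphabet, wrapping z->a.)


Input: 'tcajeok', shift = 5
Operation: for each letter, (position + 5) mod 26
Mapping: 't'(19+5=24)->'y', 'c'(2+5=7)->'h', 'a'(0+5=5)->'f', 'j'(9+5=14)->'o', 'e'(4+5=9)->'j', 'o'(14+5=19)->'t', 'k'(10+5=15)->'p'
Result: yhfojtp


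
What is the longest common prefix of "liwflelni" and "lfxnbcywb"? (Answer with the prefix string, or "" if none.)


String 1: 'liwflelni'
String 2: 'lfxnbcywb'
Compare position by position:
pos 0: 'l' vs 'l' match
pos 1: 'i' vs 'f' differ -> stop
Longest common prefix: "l" (length 1)


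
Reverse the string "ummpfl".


Input string: 'ummpfl'
Operation: reverse character order
Original order: 'u' -> 'm' -> 'm' -> 'p' -> 'f' -> 'l'
Reversed order: 'l' -> 'f' -> 'p' -> 'm' -> 'm' -> 'u'
Result: lfpmmu


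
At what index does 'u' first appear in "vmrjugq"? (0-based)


Input string: 'vmrjugq'
Target: 'u'
Scanning left to right: s[0]='v', s[1]='m', s[2]='r', s[3]='j', s[4]='u'
First match at index: 4


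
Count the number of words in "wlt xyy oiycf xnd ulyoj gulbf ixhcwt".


Input string: 'wlt xyy oiycf xnd ulyoj gulbf ixhcwt'
Operation: split by spaces
Words found: 'wlt', 'xyy', 'oiycf', 'xnd', 'ulyoj', 'gulbf', 'ixhcwt'
Word count: 7


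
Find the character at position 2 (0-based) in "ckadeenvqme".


Input string: 'ckadeenvqme'
Operation: get character at index 2
Index mapping: s[0]='c', s[1]='k', s[2]='a'
Result: 'a'


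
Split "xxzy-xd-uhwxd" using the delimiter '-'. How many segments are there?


Input string: 'xxzy-xd-uhwxd'
Delimiter: '-'
Split result: 'xxzy', 'xd', 'uhwxd'
Number of parts: 3


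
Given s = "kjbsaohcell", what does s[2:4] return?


Input string: 'kjbsaohcell'
Operation: slice [2:4]
Extract characters: s[2]='b', s[3]='s'
Result: bs


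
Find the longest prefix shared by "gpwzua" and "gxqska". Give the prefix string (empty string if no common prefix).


String 1: 'gpwzua'
String 2: 'gxqska'
Compare position by position:
pos 0: 'g' vs 'g' match
pos 1: 'p' vs 'x' differ -> stop
Longest common prefix: "g" (length 1)


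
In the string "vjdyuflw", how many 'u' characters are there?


Input string: 'vjdyuflw'
Target character: 'u'
Scan each position: s[4]='u'
Matches found at indices: 4
Total: 1


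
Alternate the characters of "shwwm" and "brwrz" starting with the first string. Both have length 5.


String 1: 'shwwm'
String 2: 'brwrz'
Operation: alternate characters
Pairs: 's'+'b', 'h'+'r', 'w'+'w', 'w'+'r', 'm'+'z'
Result: sbhrwwwrmz


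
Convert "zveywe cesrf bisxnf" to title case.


Input string: 'zveywe cesrf bisxnf'
Operation: capitalize first letter of each word
Word transformations: 'zveywe'->'Zveywe', 'cesrf'->'Cesrf', 'bisxnf'->'Bisxnf'
Result: Zveywe Cesrf Bisxnf


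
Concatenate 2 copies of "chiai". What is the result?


Input string: 'chiai'
Operation: repeat 2 times
Concatenation: 'chiai' + 'chiai'
Result: chiaichiai


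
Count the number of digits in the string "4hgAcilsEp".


Input string: '4hgAcilsEp'
Operation: count digit characters (0-9)
Scan: '4'(digit), 'h', 'g', 'A', 'c', 'i', 'l', 's', 'E', 'p'
Digits found: 1
Result: 1


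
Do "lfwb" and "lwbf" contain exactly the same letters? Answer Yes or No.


String 1: 'lfwb' -> sorted: 'bflw'
String 2: 'lwbf' -> sorted: 'bflw'
Compare sorted forms: 'bflw' == 'bflw'
Anagram: Yes


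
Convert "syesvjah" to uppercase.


Input string: 'syesvjah'
Operation: convert each letter to uppercase
Mapping: 's'->'S', 'y'->'Y', 'e'->'E', 's'->'S', 'v'->'V', 'j'->'J', 'a'->'A', 'h'->'H'
Result: SYESVJAH


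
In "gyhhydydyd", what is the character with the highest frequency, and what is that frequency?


Input: 'gyhhydydyd'
Operation: tally each character
Counts: 'd':3, 'g':1, 'h':2, 'y':4
Maximum: 'y' appears 4 times


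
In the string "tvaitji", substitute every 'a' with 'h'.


Input string: 'tvaitji'
Operation: replace 'a' with 'h'
Positions of 'a': 2
After replacement: tvhitji


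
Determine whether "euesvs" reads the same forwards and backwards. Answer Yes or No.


Input string: 'euesvs'
Reversed: 'svseue'
Compare pairs: s[0]='e' vs s[5]='s' (mismatch), s[1]='u' vs s[4]='v' (mismatch), s[2]='e' vs s[3]='s' (mismatch)
Palindrome: No


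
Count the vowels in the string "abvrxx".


Input string: 'abvrxx'
Operation: count vowels (a, e, i, o, u)
Scan: s[0]='a' (vowel), s[1]='b', s[2]='v', s[3]='r', s[4]='x', s[5]='x'
Vowels found: 1
Result: 1


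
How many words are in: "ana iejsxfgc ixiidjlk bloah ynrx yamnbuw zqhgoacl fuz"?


Input string: 'ana iejsxfgc ixiidjlk bloah ynrx yamnbuw zqhgoacl fuz'
Operation: split by spaces
Words found: 'ana', 'iejsxfgc', 'ixiidjlk', 'bloah', 'ynrx', 'yamnbuw', 'zqhgoacl', 'fuz'
Word count: 8


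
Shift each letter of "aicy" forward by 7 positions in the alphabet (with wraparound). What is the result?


Input: 'aicy', shift = 7
Operation: for each letter, (position + 7) mod 26
Mapping: 'a'(0+7=7)->'h', 'i'(8+7=15)->'p', 'c'(2+7=9)->'j', 'y'(24+7=31, 31 mod 26=5)->'f'
Result: hpjf


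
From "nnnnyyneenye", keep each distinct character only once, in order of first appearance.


Input: 'nnnnyyneenye'
Operation: keep first occurrence of each character
Scan: s[0]='n' new -> keep; s[1]='n' seen -> skip; s[2]='n' seen -> skip; s[3]='n' seen -> skip; s[4]='y' new -> keep; s[5]='y' seen -> skip; s[6]='n' seen -> skip; s[7]='e' new -> keep; s[8]='e' seen -> skip; s[9]='n' seen -> skip; s[10]='y' seen -> skip; s[11]='e' seen -> skip
Result: nye


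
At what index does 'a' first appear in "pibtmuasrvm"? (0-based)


Input string: 'pibtmuasrvm'
Target: 'a'
Scanning left to right: s[0]='p', s[1]='i', s[2]='b', s[3]='t', s[4]='m', s[5]='u', s[6]='a'
First match at index: 6
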